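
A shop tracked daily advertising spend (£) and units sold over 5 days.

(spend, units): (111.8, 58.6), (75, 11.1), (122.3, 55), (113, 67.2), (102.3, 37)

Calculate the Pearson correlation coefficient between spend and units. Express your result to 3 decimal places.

n = 5, Σx = 524.4, Σy = 228.9, Σx² = 56315.82, Σy² = 12467.01, Σxy = 25489.18
nΣxy − ΣxΣy = 127445.9 − 120035.16 = 7410.74
nΣx² − (Σx)² = 281579.1 − 274995.36 = 6583.74; nΣy² − (Σy)² = 62335.05 − 52395.21 = 9939.84
r = 7410.74 / √(6583.74 × 9939.84) = 7410.74 / 8089.5811 ≈ 0.916

0.916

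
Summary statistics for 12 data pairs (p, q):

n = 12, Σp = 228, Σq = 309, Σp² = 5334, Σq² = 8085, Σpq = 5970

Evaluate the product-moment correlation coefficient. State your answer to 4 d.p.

r = (nΣpq − ΣpΣq) / √[(nΣp² − (Σp)²)(nΣq² − (Σq)²)]
Numerator: 12×5970 − 228×309 = 1188
Denominator: √[(64008 − 51984)(97020 − 95481)] = √[12024 × 1539] = 4301.7364
r = 1188 / 4301.7364 ≈ 0.2762

0.2762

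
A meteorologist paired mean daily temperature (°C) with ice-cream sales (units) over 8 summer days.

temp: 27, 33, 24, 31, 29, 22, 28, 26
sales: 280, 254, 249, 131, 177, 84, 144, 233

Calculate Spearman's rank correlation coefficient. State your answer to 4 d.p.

Rank temp: 4, 8, 2, 7, 6, 1, 5, 3
Rank sales: 8, 7, 6, 2, 4, 1, 3, 5
d = rank(temp) − rank(sales): -4, 1, -4, 5, 2, 0, 2, -2; Σd² = 70
ρ = 1 − 6Σd² / [n(n²−1)] = 1 − 6×70 / (8×63) = 1 − 420/504 ≈ 0.1667

0.1667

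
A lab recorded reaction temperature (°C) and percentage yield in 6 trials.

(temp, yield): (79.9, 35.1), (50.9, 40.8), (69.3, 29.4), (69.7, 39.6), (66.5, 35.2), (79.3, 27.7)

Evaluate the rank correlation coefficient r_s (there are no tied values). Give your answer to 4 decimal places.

Rank temp: 6, 1, 3, 4, 2, 5
Rank yield: 3, 6, 2, 5, 4, 1
d = rank(temp) − rank(yield): 3, -5, 1, -1, -2, 4; Σd² = 56
ρ = 1 − 6Σd² / [n(n²−1)] = 1 − 6×56 / (6×35) = 1 − 336/210 ≈ -0.6000

-0.6000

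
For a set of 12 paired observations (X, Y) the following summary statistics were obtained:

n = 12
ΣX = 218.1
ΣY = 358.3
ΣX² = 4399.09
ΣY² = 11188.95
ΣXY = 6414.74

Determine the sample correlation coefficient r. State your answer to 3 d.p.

r = (nΣXY − ΣXΣY) / √[(nΣX² − (ΣX)²)(nΣY² − (ΣY)²)]
Numerator: 12×6414.74 − 218.1×358.3 = -1168.35
Denominator: √[(52789.08 − 47567.61)(134267.4 − 128378.89)] = √[5221.47 × 5888.51] = 5544.9687
r = -1168.35 / 5544.9687 ≈ -0.211

-0.211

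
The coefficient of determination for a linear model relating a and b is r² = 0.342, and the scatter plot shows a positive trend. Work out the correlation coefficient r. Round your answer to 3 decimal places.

|r| = √0.342 = 0.585
The association is positive, so r = 0.585.

0.585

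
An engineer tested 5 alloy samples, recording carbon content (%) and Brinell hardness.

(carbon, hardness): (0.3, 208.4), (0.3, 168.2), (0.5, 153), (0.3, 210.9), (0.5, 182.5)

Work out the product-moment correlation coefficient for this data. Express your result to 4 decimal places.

n = 5, Σx = 1.9, Σy = 923, Σx² = 0.77, Σy² = 172915.86, Σxy = 344
nΣxy − ΣxΣy = 1720 − 1753.7 = -33.7
nΣx² − (Σx)² = 3.85 − 3.61 = 0.24; nΣy² − (Σy)² = 864579.3 − 851929 = 12650.3
r = -33.7 / √(0.24 × 12650.3) = -33.7 / 55.1006 ≈ -0.6116

-0.6116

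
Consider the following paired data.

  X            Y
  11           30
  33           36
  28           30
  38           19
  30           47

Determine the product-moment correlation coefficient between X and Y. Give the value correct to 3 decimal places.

n = 5, ΣX = 140, ΣY = 162, ΣX² = 4338, ΣY² = 5666, ΣXY = 4490
nΣXY − ΣXΣY = 22450 − 22680 = -230
nΣX² − (ΣX)² = 21690 − 19600 = 2090; nΣY² − (ΣY)² = 28330 − 26244 = 2086
r = -230 / √(2090 × 2086) = -230 / 2087.9990 ≈ -0.110

-0.110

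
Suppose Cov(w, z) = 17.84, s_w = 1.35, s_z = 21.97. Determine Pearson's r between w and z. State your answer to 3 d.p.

0.601

r = Cov(w,z) / (s_w · s_z) = 17.84 / (1.35 × 21.97)
  = 17.84 / 29.6595 ≈ 0.601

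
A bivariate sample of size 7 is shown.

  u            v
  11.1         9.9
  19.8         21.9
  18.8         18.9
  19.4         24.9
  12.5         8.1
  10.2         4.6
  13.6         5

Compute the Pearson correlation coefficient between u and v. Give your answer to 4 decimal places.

n = 7, Σu = 105.4, Σv = 93.3, Σu² = 1690.3, Σv² = 1666.61, Σuv = 1598.06
nΣuv − ΣuΣv = 11186.42 − 9833.82 = 1352.6
nΣu² − (Σu)² = 11832.1 − 11109.16 = 722.94; nΣv² − (Σv)² = 11666.27 − 8704.89 = 2961.38
r = 1352.6 / √(722.94 × 2961.38) = 1352.6 / 1463.1815 ≈ 0.9244

0.9244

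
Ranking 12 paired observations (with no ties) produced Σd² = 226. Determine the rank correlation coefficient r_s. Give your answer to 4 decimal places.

ρ = 1 − 6Σd² / [n(n²−1)] = 1 − 6×226 / (12×143)
  = 1 − 1356/1716 = 1 − 0.79021 ≈ 0.2098

0.2098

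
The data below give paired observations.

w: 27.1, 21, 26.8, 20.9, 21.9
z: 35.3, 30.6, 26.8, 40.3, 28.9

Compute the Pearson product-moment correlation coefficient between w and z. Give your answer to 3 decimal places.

n = 5, Σw = 117.7, Σz = 161.9, Σw² = 2810.07, Σz² = 5359.99, Σwz = 3792.65
nΣwz − ΣwΣz = 18963.25 − 19055.63 = -92.38
nΣw² − (Σw)² = 14050.35 − 13853.29 = 197.06; nΣz² − (Σz)² = 26799.95 − 26211.61 = 588.34
r = -92.38 / √(197.06 × 588.34) = -92.38 / 340.4971 ≈ -0.271

-0.271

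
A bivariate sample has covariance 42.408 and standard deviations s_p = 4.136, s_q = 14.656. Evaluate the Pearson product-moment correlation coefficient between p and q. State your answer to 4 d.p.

0.6996

r = Cov(p,q) / (s_p · s_q) = 42.408 / (4.136 × 14.656)
  = 42.408 / 60.6172 ≈ 0.6996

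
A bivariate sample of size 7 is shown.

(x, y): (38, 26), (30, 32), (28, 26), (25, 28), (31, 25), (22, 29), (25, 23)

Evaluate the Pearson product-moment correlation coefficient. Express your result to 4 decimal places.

-0.0970

n = 7, Σx = 199, Σy = 189, Σx² = 5823, Σy² = 5155, Σxy = 5364
nΣxy − ΣxΣy = 37548 − 37611 = -63
nΣx² − (Σx)² = 40761 − 39601 = 1160; nΣy² − (Σy)² = 36085 − 35721 = 364
r = -63 / √(1160 × 364) = -63 / 649.8000 ≈ -0.0970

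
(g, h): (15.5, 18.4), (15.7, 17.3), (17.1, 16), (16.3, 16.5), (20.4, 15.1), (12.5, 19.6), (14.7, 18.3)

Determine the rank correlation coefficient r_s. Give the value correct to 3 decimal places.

-0.964

Rank g: 3, 4, 6, 5, 7, 1, 2
Rank h: 6, 4, 2, 3, 1, 7, 5
d = rank(g) − rank(h): -3, 0, 4, 2, 6, -6, -3; Σd² = 110
ρ = 1 − 6Σd² / [n(n²−1)] = 1 − 6×110 / (7×48) = 1 − 660/336 ≈ -0.964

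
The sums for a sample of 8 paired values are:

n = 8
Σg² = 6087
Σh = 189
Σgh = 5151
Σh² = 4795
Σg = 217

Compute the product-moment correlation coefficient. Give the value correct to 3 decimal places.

r = (nΣgh − ΣgΣh) / √[(nΣg² − (Σg)²)(nΣh² − (Σh)²)]
Numerator: 8×5151 − 217×189 = 195
Denominator: √[(48696 − 47089)(38360 − 35721)] = √[1607 × 2639] = 2059.3380
r = 195 / 2059.3380 ≈ 0.095

0.095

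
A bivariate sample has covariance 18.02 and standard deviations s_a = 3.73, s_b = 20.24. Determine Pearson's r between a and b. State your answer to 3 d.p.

r = Cov(a,b) / (s_a · s_b) = 18.02 / (3.73 × 20.24)
  = 18.02 / 75.4952 ≈ 0.239

0.239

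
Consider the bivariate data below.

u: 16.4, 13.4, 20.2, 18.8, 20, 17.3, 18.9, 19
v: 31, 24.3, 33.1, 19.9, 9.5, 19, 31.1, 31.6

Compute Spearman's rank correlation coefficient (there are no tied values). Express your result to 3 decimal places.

Rank u: 2, 1, 8, 4, 7, 3, 5, 6
Rank v: 5, 4, 8, 3, 1, 2, 6, 7
d = rank(u) − rank(v): -3, -3, 0, 1, 6, 1, -1, -1; Σd² = 58
ρ = 1 − 6Σd² / [n(n²−1)] = 1 − 6×58 / (8×63) = 1 − 348/504 ≈ 0.310

0.310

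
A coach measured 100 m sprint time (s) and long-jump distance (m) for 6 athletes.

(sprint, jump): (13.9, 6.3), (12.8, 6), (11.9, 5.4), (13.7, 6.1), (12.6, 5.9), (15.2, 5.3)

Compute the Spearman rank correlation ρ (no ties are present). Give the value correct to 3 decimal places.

0.143

Rank sprint: 5, 3, 1, 4, 2, 6
Rank jump: 6, 4, 2, 5, 3, 1
d = rank(sprint) − rank(jump): -1, -1, -1, -1, -1, 5; Σd² = 30
ρ = 1 − 6Σd² / [n(n²−1)] = 1 − 6×30 / (6×35) = 1 − 180/210 ≈ 0.143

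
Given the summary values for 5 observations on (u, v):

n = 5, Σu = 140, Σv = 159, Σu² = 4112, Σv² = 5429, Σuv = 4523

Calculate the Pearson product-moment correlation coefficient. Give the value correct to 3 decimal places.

r = (nΣuv − ΣuΣv) / √[(nΣu² − (Σu)²)(nΣv² − (Σv)²)]
Numerator: 5×4523 − 140×159 = 355
Denominator: √[(20560 − 19600)(27145 − 25281)] = √[960 × 1864] = 1337.6995
r = 355 / 1337.6995 ≈ 0.265

0.265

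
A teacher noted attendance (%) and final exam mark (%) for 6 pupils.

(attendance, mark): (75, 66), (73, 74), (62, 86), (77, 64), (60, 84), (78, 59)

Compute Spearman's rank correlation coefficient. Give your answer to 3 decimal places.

Rank attendance: 4, 3, 2, 5, 1, 6
Rank mark: 3, 4, 6, 2, 5, 1
d = rank(attendance) − rank(mark): 1, -1, -4, 3, -4, 5; Σd² = 68
ρ = 1 − 6Σd² / [n(n²−1)] = 1 − 6×68 / (6×35) = 1 − 408/210 ≈ -0.943

-0.943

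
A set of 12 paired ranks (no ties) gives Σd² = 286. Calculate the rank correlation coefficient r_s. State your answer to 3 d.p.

0.000

ρ = 1 − 6Σd² / [n(n²−1)] = 1 − 6×286 / (12×143)
  = 1 − 1716/1716 = 1 − 1.0000 ≈ 0.000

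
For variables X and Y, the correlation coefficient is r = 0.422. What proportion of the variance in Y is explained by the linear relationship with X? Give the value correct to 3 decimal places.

0.178

r² = (0.422)² = 0.178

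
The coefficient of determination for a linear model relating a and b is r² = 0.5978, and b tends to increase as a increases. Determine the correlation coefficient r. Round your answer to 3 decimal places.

|r| = √0.5978 = 0.773
The association is positive, so r = 0.773.

0.773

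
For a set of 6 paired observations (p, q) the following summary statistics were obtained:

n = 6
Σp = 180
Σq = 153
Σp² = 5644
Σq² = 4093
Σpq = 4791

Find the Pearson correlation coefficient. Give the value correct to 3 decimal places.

r = (nΣpq − ΣpΣq) / √[(nΣp² − (Σp)²)(nΣq² − (Σq)²)]
Numerator: 6×4791 − 180×153 = 1206
Denominator: √[(33864 − 32400)(24558 − 23409)] = √[1464 × 1149] = 1296.9719
r = 1206 / 1296.9719 ≈ 0.930

0.930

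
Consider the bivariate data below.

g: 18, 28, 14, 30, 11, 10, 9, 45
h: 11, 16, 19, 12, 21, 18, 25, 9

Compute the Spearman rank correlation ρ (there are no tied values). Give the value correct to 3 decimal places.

-0.857

Rank g: 5, 6, 4, 7, 3, 2, 1, 8
Rank h: 2, 4, 6, 3, 7, 5, 8, 1
d = rank(g) − rank(h): 3, 2, -2, 4, -4, -3, -7, 7; Σd² = 156
ρ = 1 − 6Σd² / [n(n²−1)] = 1 − 6×156 / (8×63) = 1 − 936/504 ≈ -0.857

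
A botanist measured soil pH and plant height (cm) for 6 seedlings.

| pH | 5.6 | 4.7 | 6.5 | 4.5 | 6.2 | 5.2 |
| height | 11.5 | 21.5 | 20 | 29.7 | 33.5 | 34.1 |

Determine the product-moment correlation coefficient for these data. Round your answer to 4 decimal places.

-0.1404

n = 6, Σx = 32.7, Σy = 150.3, Σx² = 181.43, Σy² = 4161.65, Σxy = 814.12
nΣxy − ΣxΣy = 4884.72 − 4914.81 = -30.09
nΣx² − (Σx)² = 1088.58 − 1069.29 = 19.29; nΣy² − (Σy)² = 24969.9 − 22590.09 = 2379.81
r = -30.09 / √(19.29 × 2379.81) = -30.09 / 214.2581 ≈ -0.1404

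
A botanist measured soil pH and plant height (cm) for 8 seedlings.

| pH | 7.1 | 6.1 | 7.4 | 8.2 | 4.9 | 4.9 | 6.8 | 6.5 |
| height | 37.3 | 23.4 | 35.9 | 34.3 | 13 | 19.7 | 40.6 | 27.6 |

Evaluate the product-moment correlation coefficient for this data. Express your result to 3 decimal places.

n = 8, Σx = 51.9, Σy = 231.8, Σx² = 346.13, Σy² = 7371.36, Σxy = 1570.2
nΣxy − ΣxΣy = 12561.6 − 12030.42 = 531.18
nΣx² − (Σx)² = 2769.04 − 2693.61 = 75.43; nΣy² − (Σy)² = 58970.88 − 53731.24 = 5239.64
r = 531.18 / √(75.43 × 5239.64) = 531.18 / 628.6701 ≈ 0.845

0.845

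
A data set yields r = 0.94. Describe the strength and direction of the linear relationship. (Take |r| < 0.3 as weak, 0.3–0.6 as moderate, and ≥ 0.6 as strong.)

strong positive

r = 0.94 > 0 so the relationship is positive.
|r| = 0.94, which falls in the strong range.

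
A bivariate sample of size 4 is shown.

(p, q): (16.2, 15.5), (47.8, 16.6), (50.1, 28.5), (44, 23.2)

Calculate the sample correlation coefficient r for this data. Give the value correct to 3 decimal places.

n = 4, Σp = 158.1, Σq = 83.8, Σp² = 6993.29, Σq² = 1866.3, Σpq = 3493.23
nΣpq − ΣpΣq = 13972.92 − 13248.78 = 724.14
nΣp² − (Σp)² = 27973.16 − 24995.61 = 2977.55; nΣq² − (Σq)² = 7465.2 − 7022.44 = 442.76
r = 724.14 / √(2977.55 × 442.76) = 724.14 / 1148.1899 ≈ 0.631

0.631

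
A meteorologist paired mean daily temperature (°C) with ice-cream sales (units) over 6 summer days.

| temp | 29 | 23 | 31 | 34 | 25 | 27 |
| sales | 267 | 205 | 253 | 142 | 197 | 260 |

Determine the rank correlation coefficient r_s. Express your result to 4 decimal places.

Rank temp: 4, 1, 5, 6, 2, 3
Rank sales: 6, 3, 4, 1, 2, 5
d = rank(temp) − rank(sales): -2, -2, 1, 5, 0, -2; Σd² = 38
ρ = 1 − 6Σd² / [n(n²−1)] = 1 − 6×38 / (6×35) = 1 − 228/210 ≈ -0.0857

-0.0857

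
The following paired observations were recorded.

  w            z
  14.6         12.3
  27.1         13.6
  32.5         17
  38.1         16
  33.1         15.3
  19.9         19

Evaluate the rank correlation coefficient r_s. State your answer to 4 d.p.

0.2571

Rank w: 1, 3, 4, 6, 5, 2
Rank z: 1, 2, 5, 4, 3, 6
d = rank(w) − rank(z): 0, 1, -1, 2, 2, -4; Σd² = 26
ρ = 1 − 6Σd² / [n(n²−1)] = 1 − 6×26 / (6×35) = 1 − 156/210 ≈ 0.2571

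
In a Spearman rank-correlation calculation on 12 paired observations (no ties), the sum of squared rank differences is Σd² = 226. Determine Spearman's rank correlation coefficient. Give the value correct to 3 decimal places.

0.210

ρ = 1 − 6Σd² / [n(n²−1)] = 1 − 6×226 / (12×143)
  = 1 − 1356/1716 = 1 − 0.7902 ≈ 0.210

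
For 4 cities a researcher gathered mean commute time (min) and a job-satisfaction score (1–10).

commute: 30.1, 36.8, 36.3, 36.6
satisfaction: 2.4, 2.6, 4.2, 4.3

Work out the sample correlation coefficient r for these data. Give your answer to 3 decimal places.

n = 4, Σx = 139.8, Σy = 13.5, Σx² = 4917.5, Σy² = 48.65, Σxy = 477.76
nΣxy − ΣxΣy = 1911.04 − 1887.3 = 23.74
nΣx² − (Σx)² = 19670 − 19544.04 = 125.96; nΣy² − (Σy)² = 194.6 − 182.25 = 12.35
r = 23.74 / √(125.96 × 12.35) = 23.74 / 39.4412 ≈ 0.602

0.602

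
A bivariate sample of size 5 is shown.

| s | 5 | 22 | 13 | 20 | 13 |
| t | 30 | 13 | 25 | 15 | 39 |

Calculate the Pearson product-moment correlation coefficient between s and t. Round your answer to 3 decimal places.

n = 5, Σs = 73, Σt = 122, Σs² = 1247, Σt² = 3440, Σst = 1568
nΣst − ΣsΣt = 7840 − 8906 = -1066
nΣs² − (Σs)² = 6235 − 5329 = 906; nΣt² − (Σt)² = 17200 − 14884 = 2316
r = -1066 / √(906 × 2316) = -1066 / 1448.5496 ≈ -0.736

-0.736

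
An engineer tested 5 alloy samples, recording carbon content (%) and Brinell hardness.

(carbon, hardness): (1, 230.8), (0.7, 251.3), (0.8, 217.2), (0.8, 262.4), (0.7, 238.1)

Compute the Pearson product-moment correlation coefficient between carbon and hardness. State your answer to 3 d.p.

n = 5, Σx = 4, Σy = 1199.8, Σx² = 3.26, Σy² = 289141.54, Σxy = 957.06
nΣxy − ΣxΣy = 4785.3 − 4799.2 = -13.9
nΣx² − (Σx)² = 16.3 − 16 = 0.3; nΣy² − (Σy)² = 1445707.7 − 1439520.04 = 6187.66
r = -13.9 / √(0.3 × 6187.66) = -13.9 / 43.0848 ≈ -0.323

-0.323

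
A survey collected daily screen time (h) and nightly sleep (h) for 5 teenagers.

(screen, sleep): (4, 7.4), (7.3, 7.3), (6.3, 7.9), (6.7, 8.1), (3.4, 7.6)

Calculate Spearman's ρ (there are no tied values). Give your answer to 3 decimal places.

Rank screen: 2, 5, 3, 4, 1
Rank sleep: 2, 1, 4, 5, 3
d = rank(screen) − rank(sleep): 0, 4, -1, -1, -2; Σd² = 22
ρ = 1 − 6Σd² / [n(n²−1)] = 1 − 6×22 / (5×24) = 1 − 132/120 ≈ -0.100

-0.100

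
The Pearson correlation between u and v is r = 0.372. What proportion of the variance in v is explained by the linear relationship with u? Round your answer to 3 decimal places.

r² = (0.372)² = 0.138

0.138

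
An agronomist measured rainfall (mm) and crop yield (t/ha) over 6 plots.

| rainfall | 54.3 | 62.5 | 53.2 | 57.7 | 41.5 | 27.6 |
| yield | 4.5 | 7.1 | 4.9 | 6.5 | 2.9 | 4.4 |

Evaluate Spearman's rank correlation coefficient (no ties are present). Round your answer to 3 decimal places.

0.886

Rank rainfall: 4, 6, 3, 5, 2, 1
Rank yield: 3, 6, 4, 5, 1, 2
d = rank(rainfall) − rank(yield): 1, 0, -1, 0, 1, -1; Σd² = 4
ρ = 1 − 6Σd² / [n(n²−1)] = 1 − 6×4 / (6×35) = 1 − 24/210 ≈ 0.886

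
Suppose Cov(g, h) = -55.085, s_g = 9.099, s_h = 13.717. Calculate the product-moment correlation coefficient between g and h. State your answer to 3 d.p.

-0.441

r = Cov(g,h) / (s_g · s_h) = -55.085 / (9.099 × 13.717)
  = -55.085 / 124.8110 ≈ -0.441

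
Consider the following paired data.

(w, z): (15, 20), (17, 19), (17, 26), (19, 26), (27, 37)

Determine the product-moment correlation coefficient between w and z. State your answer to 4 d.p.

0.9376

n = 5, Σw = 95, Σz = 128, Σw² = 1893, Σz² = 3482, Σwz = 2558
nΣwz − ΣwΣz = 12790 − 12160 = 630
nΣw² − (Σw)² = 9465 − 9025 = 440; nΣz² − (Σz)² = 17410 − 16384 = 1026
r = 630 / √(440 × 1026) = 630 / 671.8928 ≈ 0.9376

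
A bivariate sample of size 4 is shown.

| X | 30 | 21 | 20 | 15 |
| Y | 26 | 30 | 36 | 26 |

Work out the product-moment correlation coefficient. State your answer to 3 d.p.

n = 4, ΣX = 86, ΣY = 118, ΣX² = 1966, ΣY² = 3548, ΣXY = 2520
nΣXY − ΣXΣY = 10080 − 10148 = -68
nΣX² − (ΣX)² = 7864 − 7396 = 468; nΣY² − (ΣY)² = 14192 − 13924 = 268
r = -68 / √(468 × 268) = -68 / 354.1525 ≈ -0.192

-0.192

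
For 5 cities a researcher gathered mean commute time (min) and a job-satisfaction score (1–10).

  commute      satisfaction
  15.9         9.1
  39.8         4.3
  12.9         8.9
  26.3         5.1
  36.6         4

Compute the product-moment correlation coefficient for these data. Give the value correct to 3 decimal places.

n = 5, Σx = 131.5, Σy = 31.4, Σx² = 4034.51, Σy² = 222.52, Σxy = 711.17
nΣxy − ΣxΣy = 3555.85 − 4129.1 = -573.25
nΣx² − (Σx)² = 20172.55 − 17292.25 = 2880.3; nΣy² − (Σy)² = 1112.6 − 985.96 = 126.64
r = -573.25 / √(2880.3 × 126.64) = -573.25 / 603.9546 ≈ -0.949

-0.949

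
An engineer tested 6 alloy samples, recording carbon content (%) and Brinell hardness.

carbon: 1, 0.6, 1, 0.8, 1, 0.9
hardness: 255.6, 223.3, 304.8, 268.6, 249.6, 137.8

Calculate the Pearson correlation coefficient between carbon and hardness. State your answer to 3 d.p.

0.245

n = 6, Σx = 5.3, Σy = 1439.7, Σx² = 4.81, Σy² = 361532.25, Σxy = 1282.88
nΣxy − ΣxΣy = 7697.28 − 7630.41 = 66.87
nΣx² − (Σx)² = 28.86 − 28.09 = 0.77; nΣy² − (Σy)² = 2169193.5 − 2072736.09 = 96457.41
r = 66.87 / √(0.77 × 96457.41) = 66.87 / 272.5293 ≈ 0.245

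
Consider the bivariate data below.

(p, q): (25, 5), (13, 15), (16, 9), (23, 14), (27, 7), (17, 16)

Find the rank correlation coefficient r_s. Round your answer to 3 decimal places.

-0.657

Rank p: 5, 1, 2, 4, 6, 3
Rank q: 1, 5, 3, 4, 2, 6
d = rank(p) − rank(q): 4, -4, -1, 0, 4, -3; Σd² = 58
ρ = 1 − 6Σd² / [n(n²−1)] = 1 − 6×58 / (6×35) = 1 − 348/210 ≈ -0.657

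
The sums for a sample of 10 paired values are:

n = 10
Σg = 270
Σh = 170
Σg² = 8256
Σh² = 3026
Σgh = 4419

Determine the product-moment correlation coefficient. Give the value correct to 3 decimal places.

-0.472

r = (nΣgh − ΣgΣh) / √[(nΣg² − (Σg)²)(nΣh² − (Σh)²)]
Numerator: 10×4419 − 270×170 = -1710
Denominator: √[(82560 − 72900)(30260 − 28900)] = √[9660 × 1360] = 3624.5827
r = -1710 / 3624.5827 ≈ -0.472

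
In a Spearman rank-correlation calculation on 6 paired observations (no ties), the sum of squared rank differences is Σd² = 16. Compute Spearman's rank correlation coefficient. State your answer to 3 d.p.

0.543

ρ = 1 − 6Σd² / [n(n²−1)] = 1 − 6×16 / (6×35)
  = 1 − 96/210 = 1 − 0.4571 ≈ 0.543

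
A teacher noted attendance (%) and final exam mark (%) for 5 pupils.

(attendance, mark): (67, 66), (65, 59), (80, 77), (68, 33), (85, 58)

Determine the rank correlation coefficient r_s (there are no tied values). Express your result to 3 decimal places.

-0.100

Rank attendance: 2, 1, 4, 3, 5
Rank mark: 4, 3, 5, 1, 2
d = rank(attendance) − rank(mark): -2, -2, -1, 2, 3; Σd² = 22
ρ = 1 − 6Σd² / [n(n²−1)] = 1 − 6×22 / (5×24) = 1 − 132/120 ≈ -0.100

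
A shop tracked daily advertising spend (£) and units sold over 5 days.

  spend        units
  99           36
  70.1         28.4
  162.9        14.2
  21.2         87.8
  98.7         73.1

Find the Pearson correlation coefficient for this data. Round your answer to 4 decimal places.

n = 5, Σx = 451.9, Σy = 239.5, Σx² = 51442.55, Σy² = 15356.65, Σxy = 16944.35
nΣxy − ΣxΣy = 84721.75 − 108230.05 = -23508.3
nΣx² − (Σx)² = 257212.75 − 204213.61 = 52999.14; nΣy² − (Σy)² = 76783.25 − 57360.25 = 19423
r = -23508.3 / √(52999.14 × 19423) = -23508.3 / 32084.2998 ≈ -0.7327

-0.7327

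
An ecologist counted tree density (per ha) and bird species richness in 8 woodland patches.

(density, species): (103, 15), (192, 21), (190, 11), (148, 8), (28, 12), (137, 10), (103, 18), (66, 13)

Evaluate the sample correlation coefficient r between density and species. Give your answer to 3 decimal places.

0.124

n = 8, Σx = 967, Σy = 108, Σx² = 139995, Σy² = 1588, Σxy = 13269
nΣxy − ΣxΣy = 106152 − 104436 = 1716
nΣx² − (Σx)² = 1119960 − 935089 = 184871; nΣy² − (Σy)² = 12704 − 11664 = 1040
r = 1716 / √(184871 × 1040) = 1716 / 13865.9958 ≈ 0.124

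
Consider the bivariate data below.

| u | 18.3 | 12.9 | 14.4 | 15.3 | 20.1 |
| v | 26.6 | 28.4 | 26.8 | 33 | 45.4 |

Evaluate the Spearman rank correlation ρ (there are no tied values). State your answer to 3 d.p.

Rank u: 4, 1, 2, 3, 5
Rank v: 1, 3, 2, 4, 5
d = rank(u) − rank(v): 3, -2, 0, -1, 0; Σd² = 14
ρ = 1 − 6Σd² / [n(n²−1)] = 1 − 6×14 / (5×24) = 1 − 84/120 ≈ 0.300

0.300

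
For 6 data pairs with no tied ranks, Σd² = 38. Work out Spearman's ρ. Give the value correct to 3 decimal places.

ρ = 1 − 6Σd² / [n(n²−1)] = 1 − 6×38 / (6×35)
  = 1 − 228/210 = 1 − 1.0857 ≈ -0.086

-0.086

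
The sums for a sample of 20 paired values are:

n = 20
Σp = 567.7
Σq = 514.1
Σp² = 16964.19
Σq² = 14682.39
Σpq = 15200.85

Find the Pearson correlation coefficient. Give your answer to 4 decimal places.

r = (nΣpq − ΣpΣq) / √[(nΣp² − (Σp)²)(nΣq² − (Σq)²)]
Numerator: 20×15200.85 − 567.7×514.1 = 12162.43
Denominator: √[(339283.8 − 322283.29)(293647.8 − 264298.81)] = √[17000.51 × 29348.99] = 22337.1394
r = 12162.43 / 22337.1394 ≈ 0.5445

0.5445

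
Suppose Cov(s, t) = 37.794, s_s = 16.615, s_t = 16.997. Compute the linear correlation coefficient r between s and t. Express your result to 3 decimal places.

r = Cov(s,t) / (s_s · s_t) = 37.794 / (16.615 × 16.997)
  = 37.794 / 282.4052 ≈ 0.134

0.134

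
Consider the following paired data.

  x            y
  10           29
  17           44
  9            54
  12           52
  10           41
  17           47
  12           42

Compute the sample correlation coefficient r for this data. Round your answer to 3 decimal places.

0.125

n = 7, Σx = 87, Σy = 309, Σx² = 1147, Σy² = 14051, Σxy = 3861
nΣxy − ΣxΣy = 27027 − 26883 = 144
nΣx² − (Σx)² = 8029 − 7569 = 460; nΣy² − (Σy)² = 98357 − 95481 = 2876
r = 144 / √(460 × 2876) = 144 / 1150.2000 ≈ 0.125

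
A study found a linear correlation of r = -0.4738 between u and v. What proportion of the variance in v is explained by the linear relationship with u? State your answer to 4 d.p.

r² = (-0.4738)² = 0.2245

0.2245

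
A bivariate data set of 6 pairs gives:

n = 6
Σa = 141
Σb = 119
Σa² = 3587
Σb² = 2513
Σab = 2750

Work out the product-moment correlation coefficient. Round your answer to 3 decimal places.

r = (nΣab − ΣaΣb) / √[(nΣa² − (Σa)²)(nΣb² − (Σb)²)]
Numerator: 6×2750 − 141×119 = -279
Denominator: √[(21522 − 19881)(15078 − 14161)] = √[1641 × 917] = 1226.7017
r = -279 / 1226.7017 ≈ -0.227

-0.227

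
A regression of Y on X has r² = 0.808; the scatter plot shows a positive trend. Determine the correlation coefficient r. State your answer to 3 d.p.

0.899

|r| = √0.808 = 0.899
The association is positive, so r = 0.899.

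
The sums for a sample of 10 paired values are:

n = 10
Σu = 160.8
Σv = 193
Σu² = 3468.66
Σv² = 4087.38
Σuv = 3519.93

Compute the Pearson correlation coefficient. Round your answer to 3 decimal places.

0.736

r = (nΣuv − ΣuΣv) / √[(nΣu² − (Σu)²)(nΣv² − (Σv)²)]
Numerator: 10×3519.93 − 160.8×193 = 4164.9
Denominator: √[(34686.6 − 25856.64)(40873.8 − 37249)] = √[8829.96 × 3624.8] = 5657.4587
r = 4164.9 / 5657.4587 ≈ 0.736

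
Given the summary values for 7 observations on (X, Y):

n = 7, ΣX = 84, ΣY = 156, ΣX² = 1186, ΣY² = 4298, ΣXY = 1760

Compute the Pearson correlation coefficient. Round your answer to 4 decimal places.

r = (nΣXY − ΣXΣY) / √[(nΣX² − (ΣX)²)(nΣY² − (ΣY)²)]
Numerator: 7×1760 − 84×156 = -784
Denominator: √[(8302 − 7056)(30086 − 24336)] = √[1246 × 5750] = 2676.6584
r = -784 / 2676.6584 ≈ -0.2929

-0.2929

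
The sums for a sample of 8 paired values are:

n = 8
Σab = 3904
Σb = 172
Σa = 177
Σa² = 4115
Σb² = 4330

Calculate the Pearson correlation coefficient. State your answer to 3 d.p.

r = (nΣab − ΣaΣb) / √[(nΣa² − (Σa)²)(nΣb² − (Σb)²)]
Numerator: 8×3904 − 177×172 = 788
Denominator: √[(32920 − 31329)(34640 − 29584)] = √[1591 × 5056] = 2836.2116
r = 788 / 2836.2116 ≈ 0.278

0.278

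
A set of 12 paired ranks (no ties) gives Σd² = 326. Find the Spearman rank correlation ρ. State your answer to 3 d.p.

-0.140

ρ = 1 − 6Σd² / [n(n²−1)] = 1 − 6×326 / (12×143)
  = 1 − 1956/1716 = 1 − 1.1399 ≈ -0.140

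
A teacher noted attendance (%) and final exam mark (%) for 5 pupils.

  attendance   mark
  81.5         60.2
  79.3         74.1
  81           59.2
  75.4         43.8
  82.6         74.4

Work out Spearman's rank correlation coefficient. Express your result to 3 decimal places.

Rank attendance: 4, 2, 3, 1, 5
Rank mark: 3, 4, 2, 1, 5
d = rank(attendance) − rank(mark): 1, -2, 1, 0, 0; Σd² = 6
ρ = 1 − 6Σd² / [n(n²−1)] = 1 − 6×6 / (5×24) = 1 − 36/120 ≈ 0.700

0.700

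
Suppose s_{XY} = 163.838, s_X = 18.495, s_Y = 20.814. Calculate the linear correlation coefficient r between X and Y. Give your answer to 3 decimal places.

r = Cov(X,Y) / (s_X · s_Y) = 163.838 / (18.495 × 20.814)
  = 163.838 / 384.9549 ≈ 0.426

0.426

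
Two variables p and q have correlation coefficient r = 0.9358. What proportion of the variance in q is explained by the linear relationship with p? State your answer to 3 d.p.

0.876

r² = (0.9358)² = 0.876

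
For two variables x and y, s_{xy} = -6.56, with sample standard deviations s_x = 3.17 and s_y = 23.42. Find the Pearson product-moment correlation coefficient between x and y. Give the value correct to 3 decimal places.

r = Cov(x,y) / (s_x · s_y) = -6.56 / (3.17 × 23.42)
  = -6.56 / 74.2414 ≈ -0.088

-0.088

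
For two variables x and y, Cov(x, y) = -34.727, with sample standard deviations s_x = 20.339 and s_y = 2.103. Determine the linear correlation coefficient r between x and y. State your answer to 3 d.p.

r = Cov(x,y) / (s_x · s_y) = -34.727 / (20.339 × 2.103)
  = -34.727 / 42.7729 ≈ -0.812

-0.812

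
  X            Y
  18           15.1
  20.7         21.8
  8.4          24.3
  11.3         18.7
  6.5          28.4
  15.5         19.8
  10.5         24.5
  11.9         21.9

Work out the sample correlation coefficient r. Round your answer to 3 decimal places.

-0.686

n = 8, ΣX = 102.8, ΣY = 174.5, ΣX² = 1485.1, ΣY² = 3921.89, ΣXY = 2147.85
nΣXY − ΣXΣY = 17182.8 − 17938.6 = -755.8
nΣX² − (ΣX)² = 11880.8 − 10567.84 = 1312.96; nΣY² − (ΣY)² = 31375.12 − 30450.25 = 924.87
r = -755.8 / √(1312.96 × 924.87) = -755.8 / 1101.9607 ≈ -0.686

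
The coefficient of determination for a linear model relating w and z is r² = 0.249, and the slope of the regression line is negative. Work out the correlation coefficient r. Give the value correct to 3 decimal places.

-0.499

|r| = √0.249 = 0.499
The association is negative, so r = −0.499.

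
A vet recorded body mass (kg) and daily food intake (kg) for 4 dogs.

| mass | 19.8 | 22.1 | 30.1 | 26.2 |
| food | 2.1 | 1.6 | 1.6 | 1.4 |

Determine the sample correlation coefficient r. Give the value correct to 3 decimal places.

n = 4, Σx = 98.2, Σy = 6.7, Σx² = 2472.9, Σy² = 11.49, Σxy = 161.78
nΣxy − ΣxΣy = 647.12 − 657.94 = -10.82
nΣx² − (Σx)² = 9891.6 − 9643.24 = 248.36; nΣy² − (Σy)² = 45.96 − 44.89 = 1.07
r = -10.82 / √(248.36 × 1.07) = -10.82 / 16.3017 ≈ -0.664

-0.664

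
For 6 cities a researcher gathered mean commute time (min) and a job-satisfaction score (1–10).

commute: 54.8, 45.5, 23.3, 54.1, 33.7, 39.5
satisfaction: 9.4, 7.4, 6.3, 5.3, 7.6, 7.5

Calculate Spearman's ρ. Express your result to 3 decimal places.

Rank commute: 6, 4, 1, 5, 2, 3
Rank satisfaction: 6, 3, 2, 1, 5, 4
d = rank(commute) − rank(satisfaction): 0, 1, -1, 4, -3, -1; Σd² = 28
ρ = 1 − 6Σd² / [n(n²−1)] = 1 − 6×28 / (6×35) = 1 − 168/210 ≈ 0.200

0.200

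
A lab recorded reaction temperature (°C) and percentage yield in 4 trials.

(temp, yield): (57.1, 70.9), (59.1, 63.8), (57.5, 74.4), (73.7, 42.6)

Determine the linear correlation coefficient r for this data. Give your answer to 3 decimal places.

-0.974

n = 4, Σx = 247.4, Σy = 251.7, Σx² = 15491.16, Σy² = 16447.37, Σxy = 15236.59
nΣxy − ΣxΣy = 60946.36 − 62270.58 = -1324.22
nΣx² − (Σx)² = 61964.64 − 61206.76 = 757.88; nΣy² − (Σy)² = 65789.48 − 63352.89 = 2436.59
r = -1324.22 / √(757.88 × 2436.59) = -1324.22 / 1358.9124 ≈ -0.974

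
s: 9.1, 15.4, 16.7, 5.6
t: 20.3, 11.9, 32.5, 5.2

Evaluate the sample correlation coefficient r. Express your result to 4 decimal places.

0.6585

n = 4, Σs = 46.8, Σt = 69.9, Σs² = 630.22, Σt² = 1636.99, Σst = 939.86
nΣst − ΣsΣt = 3759.44 − 3271.32 = 488.12
nΣs² − (Σs)² = 2520.88 − 2190.24 = 330.64; nΣt² − (Σt)² = 6547.96 − 4886.01 = 1661.95
r = 488.12 / √(330.64 × 1661.95) = 488.12 / 741.2875 ≈ 0.6585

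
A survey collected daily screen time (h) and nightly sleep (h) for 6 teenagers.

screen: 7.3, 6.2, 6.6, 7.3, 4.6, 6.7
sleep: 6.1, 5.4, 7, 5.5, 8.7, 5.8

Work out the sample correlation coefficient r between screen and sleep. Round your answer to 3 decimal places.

n = 6, Σx = 38.7, Σy = 38.5, Σx² = 254.63, Σy² = 254.95, Σxy = 243.24
nΣxy − ΣxΣy = 1459.44 − 1489.95 = -30.51
nΣx² − (Σx)² = 1527.78 − 1497.69 = 30.09; nΣy² − (Σy)² = 1529.7 − 1482.25 = 47.45
r = -30.51 / √(30.09 × 47.45) = -30.51 / 37.7859 ≈ -0.807

-0.807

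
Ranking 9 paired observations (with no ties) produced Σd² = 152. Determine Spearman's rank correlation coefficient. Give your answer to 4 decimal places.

ρ = 1 − 6Σd² / [n(n²−1)] = 1 − 6×152 / (9×80)
  = 1 − 912/720 = 1 − 1.26667 ≈ -0.2667

-0.2667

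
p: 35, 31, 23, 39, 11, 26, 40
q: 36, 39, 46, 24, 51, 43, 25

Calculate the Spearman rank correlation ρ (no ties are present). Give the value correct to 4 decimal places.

Rank p: 5, 4, 2, 6, 1, 3, 7
Rank q: 3, 4, 6, 1, 7, 5, 2
d = rank(p) − rank(q): 2, 0, -4, 5, -6, -2, 5; Σd² = 110
ρ = 1 − 6Σd² / [n(n²−1)] = 1 − 6×110 / (7×48) = 1 − 660/336 ≈ -0.9643

-0.9643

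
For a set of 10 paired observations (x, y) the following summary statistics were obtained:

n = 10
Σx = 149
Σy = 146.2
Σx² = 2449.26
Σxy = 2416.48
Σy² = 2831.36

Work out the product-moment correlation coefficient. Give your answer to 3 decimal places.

0.597

r = (nΣxy − ΣxΣy) / √[(nΣx² − (Σx)²)(nΣy² − (Σy)²)]
Numerator: 10×2416.48 − 149×146.2 = 2381
Denominator: √[(24492.6 − 22201)(28313.6 − 21374.44)] = √[2291.6 × 6939.16] = 3987.7035
r = 2381 / 3987.7035 ≈ 0.597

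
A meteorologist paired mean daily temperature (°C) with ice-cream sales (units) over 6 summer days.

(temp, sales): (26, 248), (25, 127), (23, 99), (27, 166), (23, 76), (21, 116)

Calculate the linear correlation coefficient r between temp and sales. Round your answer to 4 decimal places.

n = 6, Σx = 145, Σy = 832, Σx² = 3529, Σy² = 134222, Σxy = 20566
nΣxy − ΣxΣy = 123396 − 120640 = 2756
nΣx² − (Σx)² = 21174 − 21025 = 149; nΣy² − (Σy)² = 805332 − 692224 = 113108
r = 2756 / √(149 × 113108) = 2756 / 4105.2518 ≈ 0.6713

0.6713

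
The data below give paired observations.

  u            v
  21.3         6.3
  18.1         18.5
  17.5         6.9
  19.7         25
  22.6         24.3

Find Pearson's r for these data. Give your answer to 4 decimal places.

n = 5, Σu = 99.2, Σv = 81, Σu² = 1986.4, Σv² = 1645.04, Σuv = 1631.47
nΣuv − ΣuΣv = 8157.35 − 8035.2 = 122.15
nΣu² − (Σu)² = 9932 − 9840.64 = 91.36; nΣv² − (Σv)² = 8225.2 − 6561 = 1664.2
r = 122.15 / √(91.36 × 1664.2) = 122.15 / 389.9248 ≈ 0.3133

0.3133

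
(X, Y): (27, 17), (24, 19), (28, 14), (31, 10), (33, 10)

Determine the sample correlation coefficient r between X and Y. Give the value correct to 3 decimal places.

-0.965

n = 5, ΣX = 143, ΣY = 70, ΣX² = 4139, ΣY² = 1046, ΣXY = 1947
nΣXY − ΣXΣY = 9735 − 10010 = -275
nΣX² − (ΣX)² = 20695 − 20449 = 246; nΣY² − (ΣY)² = 5230 − 4900 = 330
r = -275 / √(246 × 330) = -275 / 284.9210 ≈ -0.965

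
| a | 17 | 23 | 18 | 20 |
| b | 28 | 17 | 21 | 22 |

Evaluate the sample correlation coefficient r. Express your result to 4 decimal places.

n = 4, Σa = 78, Σb = 88, Σa² = 1542, Σb² = 1998, Σab = 1685
nΣab − ΣaΣb = 6740 − 6864 = -124
nΣa² − (Σa)² = 6168 − 6084 = 84; nΣb² − (Σb)² = 7992 − 7744 = 248
r = -124 / √(84 × 248) = -124 / 144.3329 ≈ -0.8591

-0.8591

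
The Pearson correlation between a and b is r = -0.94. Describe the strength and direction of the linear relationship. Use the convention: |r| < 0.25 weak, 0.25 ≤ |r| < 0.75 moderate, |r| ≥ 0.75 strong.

r = -0.94 < 0 so the relationship is negative.
|r| = 0.94, which falls in the strong range.

strong negative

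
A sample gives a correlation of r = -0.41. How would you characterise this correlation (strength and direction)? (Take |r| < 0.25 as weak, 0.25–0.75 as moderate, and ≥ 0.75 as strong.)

moderate negative

r = -0.41 < 0 so the relationship is negative.
|r| = 0.41, which falls in the moderate range.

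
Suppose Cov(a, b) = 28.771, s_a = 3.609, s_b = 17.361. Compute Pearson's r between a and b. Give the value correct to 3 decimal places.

0.459

r = Cov(a,b) / (s_a · s_b) = 28.771 / (3.609 × 17.361)
  = 28.771 / 62.6558 ≈ 0.459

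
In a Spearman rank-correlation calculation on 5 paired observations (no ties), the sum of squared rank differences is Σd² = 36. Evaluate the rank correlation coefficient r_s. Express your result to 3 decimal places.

-0.800

ρ = 1 − 6Σd² / [n(n²−1)] = 1 − 6×36 / (5×24)
  = 1 − 216/120 = 1 − 1.8000 ≈ -0.800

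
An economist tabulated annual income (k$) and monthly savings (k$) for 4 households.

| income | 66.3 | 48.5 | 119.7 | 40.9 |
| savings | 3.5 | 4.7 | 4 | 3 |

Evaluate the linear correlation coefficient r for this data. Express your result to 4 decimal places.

n = 4, Σx = 275.4, Σy = 15.2, Σx² = 22748.84, Σy² = 59.34, Σxy = 1061.5
nΣxy − ΣxΣy = 4246 − 4186.08 = 59.92
nΣx² − (Σx)² = 90995.36 − 75845.16 = 15150.2; nΣy² − (Σy)² = 237.36 − 231.04 = 6.32
r = 59.92 / √(15150.2 × 6.32) = 59.92 / 309.4338 ≈ 0.1936

0.1936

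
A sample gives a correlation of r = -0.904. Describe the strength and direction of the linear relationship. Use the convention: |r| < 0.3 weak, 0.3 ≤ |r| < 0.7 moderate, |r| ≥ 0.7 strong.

r = -0.904 < 0 so the relationship is negative.
|r| = 0.904, which falls in the strong range.

strong negative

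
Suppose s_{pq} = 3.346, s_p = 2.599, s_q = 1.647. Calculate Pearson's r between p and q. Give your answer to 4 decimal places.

r = Cov(p,q) / (s_p · s_q) = 3.346 / (2.599 × 1.647)
  = 3.346 / 4.2806 ≈ 0.7817

0.7817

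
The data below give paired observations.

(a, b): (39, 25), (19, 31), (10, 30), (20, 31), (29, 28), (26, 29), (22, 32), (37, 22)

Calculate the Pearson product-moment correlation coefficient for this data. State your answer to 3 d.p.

-0.818

n = 8, Σa = 202, Σb = 228, Σa² = 5752, Σb² = 6580, Σab = 5568
nΣab − ΣaΣb = 44544 − 46056 = -1512
nΣa² − (Σa)² = 46016 − 40804 = 5212; nΣb² − (Σb)² = 52640 − 51984 = 656
r = -1512 / √(5212 × 656) = -1512 / 1849.0733 ≈ -0.818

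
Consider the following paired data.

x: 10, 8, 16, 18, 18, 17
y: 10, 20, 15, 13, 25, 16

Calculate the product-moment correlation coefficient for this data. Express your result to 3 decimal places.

n = 6, Σx = 87, Σy = 99, Σx² = 1357, Σy² = 1775, Σxy = 1456
nΣxy − ΣxΣy = 8736 − 8613 = 123
nΣx² − (Σx)² = 8142 − 7569 = 573; nΣy² − (Σy)² = 10650 − 9801 = 849
r = 123 / √(573 × 849) = 123 / 697.4790 ≈ 0.176

0.176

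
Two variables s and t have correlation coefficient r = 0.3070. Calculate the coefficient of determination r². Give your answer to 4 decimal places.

r² = (0.3070)² = 0.0942

0.0942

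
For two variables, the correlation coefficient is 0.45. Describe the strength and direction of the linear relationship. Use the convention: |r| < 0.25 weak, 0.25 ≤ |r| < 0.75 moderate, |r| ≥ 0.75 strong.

moderate positive

r = 0.45 > 0 so the relationship is positive.
|r| = 0.45, which falls in the moderate range.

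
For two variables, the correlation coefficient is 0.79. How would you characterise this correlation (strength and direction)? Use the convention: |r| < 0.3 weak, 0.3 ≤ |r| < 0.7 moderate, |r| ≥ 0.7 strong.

r = 0.79 > 0 so the relationship is positive.
|r| = 0.79, which falls in the strong range.

strong positive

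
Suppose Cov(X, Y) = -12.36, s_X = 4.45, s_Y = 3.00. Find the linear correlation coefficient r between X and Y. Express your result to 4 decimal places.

-0.9258

r = Cov(X,Y) / (s_X · s_Y) = -12.36 / (4.45 × 3.00)
  = -12.36 / 13.3500 ≈ -0.9258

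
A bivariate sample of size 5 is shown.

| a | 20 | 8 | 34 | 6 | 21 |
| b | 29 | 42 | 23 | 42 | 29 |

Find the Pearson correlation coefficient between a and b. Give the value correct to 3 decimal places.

n = 5, Σa = 89, Σb = 165, Σa² = 2097, Σb² = 5739, Σab = 2559
nΣab − ΣaΣb = 12795 − 14685 = -1890
nΣa² − (Σa)² = 10485 − 7921 = 2564; nΣb² − (Σb)² = 28695 − 27225 = 1470
r = -1890 / √(2564 × 1470) = -1890 / 1941.4119 ≈ -0.974

-0.974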